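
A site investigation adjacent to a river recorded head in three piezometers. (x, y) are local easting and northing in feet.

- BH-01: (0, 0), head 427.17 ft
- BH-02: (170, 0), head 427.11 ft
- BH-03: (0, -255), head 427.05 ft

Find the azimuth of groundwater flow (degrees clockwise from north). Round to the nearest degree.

∂h/∂x = (427.11 − 427.17) / (170 − 0) = -0.0003529
∂h/∂y = (427.05 − 427.17) / (-255 − 0) = +0.0004706
Flow direction (−∇h) has components (+0.0003529 E, -0.0004706 N).
Azimuth = atan2(E, N) = atan2(+0.0003529, -0.0004706) = 143.1° ≈ 143°.

143°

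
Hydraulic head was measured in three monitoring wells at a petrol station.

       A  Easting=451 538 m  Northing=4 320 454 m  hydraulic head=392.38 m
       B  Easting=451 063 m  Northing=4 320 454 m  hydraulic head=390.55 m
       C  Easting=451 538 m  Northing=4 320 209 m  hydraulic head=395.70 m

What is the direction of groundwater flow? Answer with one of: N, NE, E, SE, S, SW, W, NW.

N

∂h/∂x = (390.55 − 392.38) / (451063 − 451538) = +0.003853
∂h/∂y = (395.70 − 392.38) / (4320209 − 4320454) = -0.01355
Flow = −∇h = (-0.003853 east, +0.01355 north), which points north.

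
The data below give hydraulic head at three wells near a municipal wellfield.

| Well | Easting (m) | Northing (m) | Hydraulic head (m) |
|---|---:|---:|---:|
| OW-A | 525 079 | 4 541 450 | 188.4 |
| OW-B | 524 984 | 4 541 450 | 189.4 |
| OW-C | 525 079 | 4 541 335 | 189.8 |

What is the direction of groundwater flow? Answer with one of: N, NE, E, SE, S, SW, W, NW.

∂h/∂x = (189.4 − 188.4) / (524984 − 525079) = -0.01053
∂h/∂y = (189.8 − 188.4) / (4541335 − 4541450) = -0.01217
Flow = −∇h = (+0.01053 east, +0.01217 north), which points northeast.

NE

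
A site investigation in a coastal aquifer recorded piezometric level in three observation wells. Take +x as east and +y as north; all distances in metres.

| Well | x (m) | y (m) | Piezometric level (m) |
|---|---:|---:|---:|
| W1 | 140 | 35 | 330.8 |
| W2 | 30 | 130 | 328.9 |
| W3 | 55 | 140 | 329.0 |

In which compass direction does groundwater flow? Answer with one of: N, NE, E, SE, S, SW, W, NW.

Differences from W1: to W2 (Δx, Δy, Δh) = (-110, 95, -1.9); to W3 = (-85, 105, -1.8).
Determinant of the coordinate differences = (-110)·105 − (-85)·95 = -3475.
∂h/∂x = [(-1.9)·105 − (-1.8)·95] / -3475 = +0.008201
∂h/∂y = [(-110)·(-1.8) − (-85)·(-1.9)] / -3475 = -0.01050
Flow = −∇h = (-0.008201 east, +0.01050 north), which points northwest.

NW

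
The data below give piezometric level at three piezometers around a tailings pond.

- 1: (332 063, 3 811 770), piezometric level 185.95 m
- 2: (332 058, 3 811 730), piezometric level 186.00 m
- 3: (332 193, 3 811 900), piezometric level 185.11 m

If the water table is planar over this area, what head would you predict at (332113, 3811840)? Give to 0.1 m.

185.6 m

With h = a·x + b·y + c and 1 as origin, the differences give:
  (-5)·a + (-40)·b = +0.05
  130·a + 130·b = -0.84
Eliminate b (×130 and ×(-40), subtract): 4550·a = -27.100 → a = ∂h/∂x = -0.005956
Back-substitute: b = ∂h/∂y = -0.0005055.
h(332113, 3811840) = 185.95 + (-0.005956)·(50) + (-0.0005055)·(70) = 185.95 -0.298 -0.035 = 185.617 m.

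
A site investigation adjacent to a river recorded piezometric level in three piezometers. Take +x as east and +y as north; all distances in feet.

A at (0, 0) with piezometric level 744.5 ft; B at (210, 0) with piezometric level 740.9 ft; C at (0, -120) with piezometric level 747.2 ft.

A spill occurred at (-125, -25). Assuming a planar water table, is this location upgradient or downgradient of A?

upgradient

∂h/∂x = (740.9 − 744.5) / (210 − 0) = -0.01714
∂h/∂y = (747.2 − 744.5) / (-120 − 0) = -0.02250
Head at (-125, -25) = 744.5 + (-0.01714)·(-125) + (-0.02250)·(-25) = 747.21 ft.
That is higher than the 744.5 ft at A, so the point is upgradient.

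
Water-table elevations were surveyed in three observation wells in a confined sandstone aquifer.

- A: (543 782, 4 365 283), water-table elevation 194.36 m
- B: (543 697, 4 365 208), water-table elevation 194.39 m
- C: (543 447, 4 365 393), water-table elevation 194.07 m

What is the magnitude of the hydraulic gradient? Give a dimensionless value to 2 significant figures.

Taking A as reference: B−A = (-85, -75, +0.03); C−A = (-335, 110, -0.29).
Determinant of the coordinate differences = (-85)·110 − (-335)·(-75) = -34475.
∂h/∂x = [(+0.03)·110 − (-0.29)·(-75)] / -34475 = +0.0005352
∂h/∂y = [(-85)·(-0.29) − (-335)·(+0.03)] / -34475 = -0.001007
|∇h| = √(0.0005352² + -0.001007²) = 0.00114

0.0011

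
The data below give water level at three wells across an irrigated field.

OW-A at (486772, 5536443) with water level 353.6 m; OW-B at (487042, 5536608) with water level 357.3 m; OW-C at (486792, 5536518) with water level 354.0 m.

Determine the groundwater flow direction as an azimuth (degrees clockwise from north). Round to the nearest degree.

261°

Differences from OW-A: to OW-B (Δx, Δy, Δh) = (270, 165, +3.7); to OW-C = (20, 75, +0.4).
Solve a·Δx + b·Δy = Δh: det = 270·75 − 20·165 = 16950.
∂h/∂x = [(+3.7)·75 − (+0.4)·165] / 16950 = +0.01248
∂h/∂y = [270·(+0.4) − 20·(+3.7)] / 16950 = +0.002006
Flow direction (−∇h) has components (-0.01248 E, -0.002006 N).
Azimuth = atan2(E, N) = atan2(-0.01248, -0.002006) = 260.9° ≈ 261°.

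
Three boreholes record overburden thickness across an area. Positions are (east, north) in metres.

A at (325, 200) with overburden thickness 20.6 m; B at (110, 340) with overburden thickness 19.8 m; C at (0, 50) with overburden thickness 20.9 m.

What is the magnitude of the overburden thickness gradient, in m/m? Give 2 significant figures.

0.0043 m/m

Taking A as reference: B−A = (-215, 140, -0.8); C−A = (-325, -150, +0.3).
Determinant of the coordinate differences = (-215)·(-150) − (-325)·140 = 77750.
∂d/∂x = [(-0.8)·(-150) − (+0.3)·140] / 77750 = +0.001003
∂d/∂y = [(-215)·(+0.3) − (-325)·(-0.8)] / 77750 = -0.004174
|∇f| = √(0.001003² + -0.004174²) = 0.004293 m/m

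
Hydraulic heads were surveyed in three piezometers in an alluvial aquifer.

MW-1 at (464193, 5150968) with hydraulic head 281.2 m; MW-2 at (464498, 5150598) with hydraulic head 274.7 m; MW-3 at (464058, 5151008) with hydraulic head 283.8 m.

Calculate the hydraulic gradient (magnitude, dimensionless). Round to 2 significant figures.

0.019

Taking MW-1 as reference: MW-2−MW-1 = (305, -370, -6.5); MW-3−MW-1 = (-135, 40, +2.6).
Determinant of the coordinate differences = 305·40 − (-135)·(-370) = -37750.
∂h/∂x = [(-6.5)·40 − (+2.6)·(-370)] / -37750 = -0.01860
∂h/∂y = [305·(+2.6) − (-135)·(-6.5)] / -37750 = +0.002238
|∇h| = √(-0.01860² + 0.002238²) = 0.01873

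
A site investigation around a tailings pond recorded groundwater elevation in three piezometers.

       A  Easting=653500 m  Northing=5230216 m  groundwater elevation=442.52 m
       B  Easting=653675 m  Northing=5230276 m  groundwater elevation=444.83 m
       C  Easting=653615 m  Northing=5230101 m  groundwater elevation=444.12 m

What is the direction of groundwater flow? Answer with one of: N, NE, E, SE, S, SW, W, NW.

W

Taking A as reference: B−A = (175, 60, +2.31); C−A = (115, -115, +1.60).
Solve a·Δx + b·Δy = Δh: det = 175·(-115) − 115·60 = -27025.
∂h/∂x = [(+2.31)·(-115) − (+1.60)·60] / -27025 = +0.01338
∂h/∂y = [175·(+1.60) − 115·(+2.31)] / -27025 = -0.0005310
Flow = −∇h = (-0.01338 east, +0.0005310 north), which points west.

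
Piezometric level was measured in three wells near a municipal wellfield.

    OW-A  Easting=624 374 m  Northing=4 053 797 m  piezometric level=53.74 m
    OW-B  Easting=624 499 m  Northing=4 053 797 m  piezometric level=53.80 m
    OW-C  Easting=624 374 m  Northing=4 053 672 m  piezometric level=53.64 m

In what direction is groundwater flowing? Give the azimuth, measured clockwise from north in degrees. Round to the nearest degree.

211°

∂h/∂x = (53.80 − 53.74) / (624499 − 624374) = +0.0004800
∂h/∂y = (53.64 − 53.74) / (4053672 − 4053797) = +0.0008000
Flow direction (−∇h) has components (-0.0004800 E, -0.0008000 N).
Azimuth = atan2(E, N) = atan2(-0.0004800, -0.0008000) = 211.0° ≈ 211°.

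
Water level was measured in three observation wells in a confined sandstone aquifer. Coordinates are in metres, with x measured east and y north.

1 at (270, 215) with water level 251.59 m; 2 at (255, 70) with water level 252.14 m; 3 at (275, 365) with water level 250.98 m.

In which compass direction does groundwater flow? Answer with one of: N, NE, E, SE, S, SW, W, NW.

NW

With h = a·x + b·y + c and 1 as origin, the differences give:
  (-15)·a + (-145)·b = +0.55
  5·a + 150·b = -0.61
Eliminate b (×150 and ×(-145), subtract): -1525·a = -5.950 → a = ∂h/∂x = +0.003902
Back-substitute: b = ∂h/∂y = -0.004197.
Flow = −∇h = (-0.003902 east, +0.004197 north), which points northwest.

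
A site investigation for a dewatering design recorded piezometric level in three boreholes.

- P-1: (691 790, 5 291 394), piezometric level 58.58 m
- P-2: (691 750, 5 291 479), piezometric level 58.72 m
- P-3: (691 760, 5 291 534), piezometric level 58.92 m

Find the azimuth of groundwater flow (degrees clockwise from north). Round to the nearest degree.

With h = a·x + b·y + c and P-1 as origin, the differences give:
  (-40)·a + 85·b = +0.14
  (-30)·a + 140·b = +0.34
Eliminate b (×140 and ×85, subtract): -3050·a = -9.300 → a = ∂h/∂x = +0.003049
Back-substitute: b = ∂h/∂y = +0.003082.
Flow direction (−∇h) has components (-0.003049 E, -0.003082 N).
Azimuth = atan2(E, N) = atan2(-0.003049, -0.003082) = 224.7° ≈ 225°.

225°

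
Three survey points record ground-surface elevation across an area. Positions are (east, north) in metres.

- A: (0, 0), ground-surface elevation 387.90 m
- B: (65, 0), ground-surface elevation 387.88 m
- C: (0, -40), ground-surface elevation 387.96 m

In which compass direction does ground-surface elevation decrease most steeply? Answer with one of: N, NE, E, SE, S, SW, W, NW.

N

∂z/∂x = (387.88 − 387.90) / (65 − 0) = -0.0003077
∂z/∂y = (387.96 − 387.90) / (-40 − 0) = -0.001500
Steepest decrease is along −∇f = (+0.0003077 E, +0.001500 N) → north.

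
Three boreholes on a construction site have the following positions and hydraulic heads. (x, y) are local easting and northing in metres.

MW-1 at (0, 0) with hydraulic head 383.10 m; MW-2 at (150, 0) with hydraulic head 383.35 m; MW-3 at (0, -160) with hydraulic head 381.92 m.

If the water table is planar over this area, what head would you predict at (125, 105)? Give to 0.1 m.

384.1 m

∂h/∂x = (383.35 − 383.10) / (150 − 0) = +0.001667
∂h/∂y = (381.92 − 383.10) / (-160 − 0) = +0.007375
h(125, 105) = 383.10 + (+0.001667)·(125) + (+0.007375)·(105) = 383.10 +0.208 +0.774 = 384.083 m.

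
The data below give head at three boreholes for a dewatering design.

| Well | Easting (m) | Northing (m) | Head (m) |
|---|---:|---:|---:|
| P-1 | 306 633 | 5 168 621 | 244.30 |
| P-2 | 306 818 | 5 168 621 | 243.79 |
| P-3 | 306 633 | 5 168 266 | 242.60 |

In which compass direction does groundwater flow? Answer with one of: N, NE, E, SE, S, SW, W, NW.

∂h/∂x = (243.79 − 244.30) / (306818 − 306633) = -0.002757
∂h/∂y = (242.60 − 244.30) / (5168266 − 5168621) = +0.004789
Flow = −∇h = (+0.002757 east, -0.004789 north), which points southeast.

SE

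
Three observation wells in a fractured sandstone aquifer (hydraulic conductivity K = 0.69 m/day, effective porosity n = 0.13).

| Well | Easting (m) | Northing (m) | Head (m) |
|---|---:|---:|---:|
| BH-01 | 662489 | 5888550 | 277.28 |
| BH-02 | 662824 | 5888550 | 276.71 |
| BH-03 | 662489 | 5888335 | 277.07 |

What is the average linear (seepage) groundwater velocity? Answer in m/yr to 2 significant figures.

3.8 m/yr

∂h/∂x = (276.71 − 277.28) / (662824 − 662489) = -0.001701
∂h/∂y = (277.07 − 277.28) / (5888335 − 5888550) = +0.0009767
|∇h| = √(-0.001701² + 0.0009767²) = 0.001961
Seepage velocity v = K·i/n = 0.69 × 0.001961 / 0.13 = 0.01041 m/day = 3.802 m/yr.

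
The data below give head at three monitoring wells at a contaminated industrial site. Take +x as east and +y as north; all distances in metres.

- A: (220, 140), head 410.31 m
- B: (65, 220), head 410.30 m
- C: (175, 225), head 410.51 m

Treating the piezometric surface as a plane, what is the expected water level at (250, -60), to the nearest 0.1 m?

409.7 m

Taking A as reference: B−A = (-155, 80, -0.01); C−A = (-45, 85, +0.20).
Determinant of the coordinate differences = (-155)·85 − (-45)·80 = -9575.
∂h/∂x = [(-0.01)·85 − (+0.20)·80] / -9575 = +0.001760
∂h/∂y = [(-155)·(+0.20) − (-45)·(-0.01)] / -9575 = +0.003285
h(250, -60) = 410.31 + (+0.001760)·(30) + (+0.003285)·(-200) = 410.31 +0.053 -0.657 = 409.706 m.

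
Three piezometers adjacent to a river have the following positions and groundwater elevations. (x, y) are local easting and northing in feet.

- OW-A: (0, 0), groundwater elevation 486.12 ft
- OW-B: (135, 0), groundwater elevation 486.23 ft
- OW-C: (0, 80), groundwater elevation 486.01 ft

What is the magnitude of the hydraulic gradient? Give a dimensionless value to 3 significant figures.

0.00160

∂h/∂x = (486.23 − 486.12) / (135 − 0) = +0.0008148
∂h/∂y = (486.01 − 486.12) / (80 − 0) = -0.001375
|∇h| = √(0.0008148² + -0.001375²) = 0.001598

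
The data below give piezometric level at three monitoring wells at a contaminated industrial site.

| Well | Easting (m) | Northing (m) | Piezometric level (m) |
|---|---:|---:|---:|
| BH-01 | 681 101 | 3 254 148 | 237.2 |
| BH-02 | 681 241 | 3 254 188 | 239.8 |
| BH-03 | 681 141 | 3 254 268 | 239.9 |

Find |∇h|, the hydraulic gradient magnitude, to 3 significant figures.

With h = a·x + b·y + c and BH-01 as origin, the differences give:
  140·a + 40·b = +2.6
  40·a + 120·b = +2.7
Eliminate b (×120 and ×40, subtract): 15200·a = 204.00 → a = ∂h/∂x = +0.01342
Back-substitute: b = ∂h/∂y = +0.01803.
|∇h| = √(0.01342² + 0.01803²) = 0.02248

0.0225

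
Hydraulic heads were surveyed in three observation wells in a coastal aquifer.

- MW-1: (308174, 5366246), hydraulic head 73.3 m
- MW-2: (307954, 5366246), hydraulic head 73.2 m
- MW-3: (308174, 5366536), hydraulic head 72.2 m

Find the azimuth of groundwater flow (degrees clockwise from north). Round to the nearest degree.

353°

∂h/∂x = (73.2 − 73.3) / (307954 − 308174) = +0.0004545
∂h/∂y = (72.2 − 73.3) / (5366536 − 5366246) = -0.003793
Flow direction (−∇h) has components (-0.0004545 E, +0.003793 N).
Azimuth = atan2(E, N) = atan2(-0.0004545, +0.003793) = 353.2° ≈ 353°.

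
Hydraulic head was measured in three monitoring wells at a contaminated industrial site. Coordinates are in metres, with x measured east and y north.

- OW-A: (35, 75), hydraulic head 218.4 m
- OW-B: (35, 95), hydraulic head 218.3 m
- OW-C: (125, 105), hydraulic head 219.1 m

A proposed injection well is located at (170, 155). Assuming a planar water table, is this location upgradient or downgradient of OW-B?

Taking OW-A as reference: OW-B−OW-A = (0, 20, -0.1); OW-C−OW-A = (90, 30, +0.7).
Determinant of the coordinate differences = 0·30 − 90·20 = -1800.
∂h/∂x = [(-0.1)·30 − (+0.7)·20] / -1800 = +0.009444
∂h/∂y = [0·(+0.7) − 90·(-0.1)] / -1800 = -0.005000
Head at (170, 155) = 218.4 + (+0.009444)·(135) + (-0.005000)·(80) = 219.27 m.
That is higher than the 218.3 m at OW-B, so the point is upgradient.

upgradient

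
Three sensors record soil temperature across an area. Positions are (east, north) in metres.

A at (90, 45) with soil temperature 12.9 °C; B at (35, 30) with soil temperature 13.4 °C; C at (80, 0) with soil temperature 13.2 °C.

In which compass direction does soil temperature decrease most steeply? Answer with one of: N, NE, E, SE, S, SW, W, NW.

With T = a·x + b·y + c and A as origin, the differences give:
  (-55)·a + (-15)·b = +0.5
  (-10)·a + (-45)·b = +0.3
Eliminate b (×(-45) and ×(-15), subtract): 2325·a = -18.00 → a = ∂T/∂x = -0.007742
Back-substitute: b = ∂T/∂y = -0.004946.
Steepest decrease is along −∇f = (+0.007742 E, +0.004946 N) → northeast.

NE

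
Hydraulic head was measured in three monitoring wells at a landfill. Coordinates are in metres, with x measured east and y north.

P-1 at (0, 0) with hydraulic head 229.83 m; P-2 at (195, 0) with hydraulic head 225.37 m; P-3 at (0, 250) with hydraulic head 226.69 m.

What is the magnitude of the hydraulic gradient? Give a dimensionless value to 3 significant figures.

∂h/∂x = (225.37 − 229.83) / (195 − 0) = -0.02287
∂h/∂y = (226.69 − 229.83) / (250 − 0) = -0.01256
|∇h| = √(-0.02287² + -0.01256²) = 0.02609

0.0261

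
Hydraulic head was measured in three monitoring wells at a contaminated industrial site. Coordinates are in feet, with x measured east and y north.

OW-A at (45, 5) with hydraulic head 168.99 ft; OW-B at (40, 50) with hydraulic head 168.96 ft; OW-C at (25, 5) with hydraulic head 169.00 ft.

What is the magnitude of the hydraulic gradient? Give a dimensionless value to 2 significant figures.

0.00088

Differences from OW-A: to OW-B (Δx, Δy, Δh) = (-5, 45, -0.03); to OW-C = (-20, 0, +0.01).
Solve a·Δx + b·Δy = Δh: det = (-5)·0 − (-20)·45 = 900.
∂h/∂x = [(-0.03)·0 − (+0.01)·45] / 900 = -0.0005000
∂h/∂y = [(-5)·(+0.01) − (-20)·(-0.03)] / 900 = -0.0007222
|∇h| = √(-0.0005000² + -0.0007222²) = 0.0008784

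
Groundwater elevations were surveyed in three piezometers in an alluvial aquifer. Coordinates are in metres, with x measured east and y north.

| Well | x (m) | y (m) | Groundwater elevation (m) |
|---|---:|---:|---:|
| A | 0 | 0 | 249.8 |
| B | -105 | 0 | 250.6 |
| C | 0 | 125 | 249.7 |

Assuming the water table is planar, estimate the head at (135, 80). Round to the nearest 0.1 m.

∂h/∂x = (250.6 − 249.8) / (-105 − 0) = -0.007619
∂h/∂y = (249.7 − 249.8) / (125 − 0) = -0.0008000
h(135, 80) = 249.8 + (-0.007619)·(135) + (-0.0008000)·(80) = 249.8 -1.029 -0.064 = 248.707 m.

248.7 m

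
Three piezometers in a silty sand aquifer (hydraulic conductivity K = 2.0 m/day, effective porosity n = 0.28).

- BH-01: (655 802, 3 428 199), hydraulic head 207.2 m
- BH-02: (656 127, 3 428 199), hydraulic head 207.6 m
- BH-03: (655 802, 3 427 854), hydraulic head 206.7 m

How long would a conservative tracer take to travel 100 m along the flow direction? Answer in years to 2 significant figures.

20 years

∂h/∂x = (207.6 − 207.2) / (656127 − 655802) = +0.001231
∂h/∂y = (206.7 − 207.2) / (3427854 − 3428199) = +0.001449
|∇h| = √(0.001231² + 0.001449²) = 0.001901
Seepage velocity v = K·i/n = 2.0 × 0.001901 / 0.28 = 0.01358 m/day.
t = 100 / 0.01358 = 7364 days = 20.2 years.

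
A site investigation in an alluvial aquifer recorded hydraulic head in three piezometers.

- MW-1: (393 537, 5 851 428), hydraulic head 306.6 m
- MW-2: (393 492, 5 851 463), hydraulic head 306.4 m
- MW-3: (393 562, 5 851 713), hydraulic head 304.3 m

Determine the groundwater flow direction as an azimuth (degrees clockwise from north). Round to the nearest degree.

Taking MW-1 as reference: MW-2−MW-1 = (-45, 35, -0.2); MW-3−MW-1 = (25, 285, -2.3).
Determinant of the coordinate differences = (-45)·285 − 25·35 = -13700.
∂h/∂x = [(-0.2)·285 − (-2.3)·35] / -13700 = -0.001715
∂h/∂y = [(-45)·(-2.3) − 25·(-0.2)] / -13700 = -0.007920
Flow direction (−∇h) has components (+0.001715 E, +0.007920 N).
Azimuth = atan2(E, N) = atan2(+0.001715, +0.007920) = 12.2° ≈ 012°.

012°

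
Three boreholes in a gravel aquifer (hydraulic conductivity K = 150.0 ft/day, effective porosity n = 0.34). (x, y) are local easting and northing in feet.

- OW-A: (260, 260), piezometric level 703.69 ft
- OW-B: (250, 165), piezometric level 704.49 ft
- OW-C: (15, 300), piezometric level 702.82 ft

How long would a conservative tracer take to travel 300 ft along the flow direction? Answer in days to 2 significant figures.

76 days

Taking OW-A as reference: OW-B−OW-A = (-10, -95, +0.80); OW-C−OW-A = (-245, 40, -0.87).
Determinant of the coordinate differences = (-10)·40 − (-245)·(-95) = -23675.
∂h/∂x = [(+0.80)·40 − (-0.87)·(-95)] / -23675 = +0.002139
∂h/∂y = [(-10)·(-0.87) − (-245)·(+0.80)] / -23675 = -0.008646
|∇h| = √(0.002139² + -0.008646²) = 0.008907
Seepage velocity v = K·i/n = 150.0 × 0.008907 / 0.34 = 3.93 ft/day.
t = 300 / 3.93 = 76.34 days.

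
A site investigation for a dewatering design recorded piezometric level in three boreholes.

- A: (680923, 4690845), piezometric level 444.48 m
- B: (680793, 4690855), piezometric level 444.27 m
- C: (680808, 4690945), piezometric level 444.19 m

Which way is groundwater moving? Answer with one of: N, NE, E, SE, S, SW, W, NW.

Taking A as reference: B−A = (-130, 10, -0.21); C−A = (-115, 100, -0.29).
Determinant of the coordinate differences = (-130)·100 − (-115)·10 = -11850.
∂h/∂x = [(-0.21)·100 − (-0.29)·10] / -11850 = +0.001527
∂h/∂y = [(-130)·(-0.29) − (-115)·(-0.21)] / -11850 = -0.001143
Flow = −∇h = (-0.001527 east, +0.001143 north), which points northwest.

NW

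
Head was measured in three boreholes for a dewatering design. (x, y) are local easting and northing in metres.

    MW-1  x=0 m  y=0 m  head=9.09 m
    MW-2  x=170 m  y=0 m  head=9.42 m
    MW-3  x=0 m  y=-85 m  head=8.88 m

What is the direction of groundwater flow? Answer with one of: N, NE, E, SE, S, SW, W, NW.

SW

∂h/∂x = (9.42 − 9.09) / (170 − 0) = +0.001941
∂h/∂y = (8.88 − 9.09) / (-85 − 0) = +0.002471
Flow = −∇h = (-0.001941 east, -0.002471 north), which points southwest.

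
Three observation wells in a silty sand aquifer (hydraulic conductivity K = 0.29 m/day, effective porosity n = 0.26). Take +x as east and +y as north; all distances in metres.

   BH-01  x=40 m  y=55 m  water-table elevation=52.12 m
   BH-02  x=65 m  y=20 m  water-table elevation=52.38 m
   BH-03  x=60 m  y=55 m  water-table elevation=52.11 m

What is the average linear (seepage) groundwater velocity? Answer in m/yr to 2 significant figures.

3.2 m/yr

Differences from BH-01: to BH-02 (Δx, Δy, Δh) = (25, -35, +0.26); to BH-03 = (20, 0, -0.01).
Solve a·Δx + b·Δy = Δh: det = 25·0 − 20·(-35) = 700.
∂h/∂x = [(+0.26)·0 − (-0.01)·(-35)] / 700 = -0.0005000
∂h/∂y = [25·(-0.01) − 20·(+0.26)] / 700 = -0.007786
|∇h| = √(-0.0005000² + -0.007786²) = 0.007802
Seepage velocity v = K·i/n = 0.29 × 0.007802 / 0.26 = 0.008702 m/day = 3.178 m/yr.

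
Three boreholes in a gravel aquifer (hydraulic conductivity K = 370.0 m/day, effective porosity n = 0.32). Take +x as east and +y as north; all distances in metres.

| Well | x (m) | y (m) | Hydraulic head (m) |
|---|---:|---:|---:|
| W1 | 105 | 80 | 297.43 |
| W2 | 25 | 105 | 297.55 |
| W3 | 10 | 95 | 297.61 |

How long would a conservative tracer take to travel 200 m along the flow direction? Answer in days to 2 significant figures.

50 days

Taking W1 as reference: W2−W1 = (-80, 25, +0.12); W3−W1 = (-95, 15, +0.18).
Determinant of the coordinate differences = (-80)·15 − (-95)·25 = 1175.
∂h/∂x = [(+0.12)·15 − (+0.18)·25] / 1175 = -0.002298
∂h/∂y = [(-80)·(+0.18) − (-95)·(+0.12)] / 1175 = -0.002553
|∇h| = √(-0.002298² + -0.002553²) = 0.003435
Seepage velocity v = K·i/n = 370.0 × 0.003435 / 0.32 = 3.972 m/day.
t = 200 / 3.972 = 50.35 days.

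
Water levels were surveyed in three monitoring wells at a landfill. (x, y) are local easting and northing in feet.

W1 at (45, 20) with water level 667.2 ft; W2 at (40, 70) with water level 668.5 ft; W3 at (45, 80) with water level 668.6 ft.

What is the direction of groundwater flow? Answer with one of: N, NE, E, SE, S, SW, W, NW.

SE

Three-point gradient (reference W1): Δ to W2 = (-5, 50, +1.3), Δ to W3 = (0, 60, +1.4).
∂h/∂x = -0.02667, ∂h/∂y = +0.02333 (det = -300).
Flow = −∇h = (+0.02667 east, -0.02333 north), which points southeast.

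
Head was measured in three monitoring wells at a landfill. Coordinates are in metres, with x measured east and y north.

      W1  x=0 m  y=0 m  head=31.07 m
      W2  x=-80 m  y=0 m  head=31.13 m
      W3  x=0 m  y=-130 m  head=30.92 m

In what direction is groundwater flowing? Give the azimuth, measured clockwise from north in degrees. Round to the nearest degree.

∂h/∂x = (31.13 − 31.07) / (-80 − 0) = -0.0007500
∂h/∂y = (30.92 − 31.07) / (-130 − 0) = +0.001154
Flow direction (−∇h) has components (+0.0007500 E, -0.001154 N).
Azimuth = atan2(E, N) = atan2(+0.0007500, -0.001154) = 147.0° ≈ 147°.

147°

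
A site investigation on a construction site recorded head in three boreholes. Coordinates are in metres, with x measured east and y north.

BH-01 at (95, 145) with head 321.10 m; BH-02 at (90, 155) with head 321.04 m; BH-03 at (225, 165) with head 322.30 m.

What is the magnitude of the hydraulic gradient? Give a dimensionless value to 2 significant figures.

With h = a·x + b·y + c and BH-01 as origin, the differences give:
  (-5)·a + 10·b = -0.06
  130·a + 20·b = +1.20
Eliminate b (×20 and ×10, subtract): -1400·a = -13.200 → a = ∂h/∂x = +0.009429
Back-substitute: b = ∂h/∂y = -0.001286.
|∇h| = √(0.009429² + -0.001286²) = 0.009516

0.0095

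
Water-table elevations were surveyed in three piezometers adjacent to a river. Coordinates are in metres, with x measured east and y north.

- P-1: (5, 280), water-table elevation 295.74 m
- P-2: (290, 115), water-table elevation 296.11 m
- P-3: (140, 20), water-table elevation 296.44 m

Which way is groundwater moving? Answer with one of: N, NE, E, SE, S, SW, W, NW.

Taking P-1 as reference: P-2−P-1 = (285, -165, +0.37); P-3−P-1 = (135, -260, +0.70).
Determinant of the coordinate differences = 285·(-260) − 135·(-165) = -51825.
∂h/∂x = [(+0.37)·(-260) − (+0.70)·(-165)] / -51825 = -0.0003724
∂h/∂y = [285·(+0.70) − 135·(+0.37)] / -51825 = -0.002886
Flow = −∇h = (+0.0003724 east, +0.002886 north), which points north.

N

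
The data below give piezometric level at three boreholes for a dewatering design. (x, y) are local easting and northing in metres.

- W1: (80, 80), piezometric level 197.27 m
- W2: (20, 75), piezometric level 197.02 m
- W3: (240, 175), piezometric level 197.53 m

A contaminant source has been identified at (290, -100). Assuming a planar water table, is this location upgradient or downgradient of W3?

upgradient

Taking W1 as reference: W2−W1 = (-60, -5, -0.25); W3−W1 = (160, 95, +0.26).
Determinant of the coordinate differences = (-60)·95 − 160·(-5) = -4900.
∂h/∂x = [(-0.25)·95 − (+0.26)·(-5)] / -4900 = +0.004582
∂h/∂y = [(-60)·(+0.26) − 160·(-0.25)] / -4900 = -0.004980
Head at (290, -100) = 197.27 + (+0.004582)·(210) + (-0.004980)·(-180) = 199.13 m.
That is higher than the 197.53 m at W3, so the point is upgradient.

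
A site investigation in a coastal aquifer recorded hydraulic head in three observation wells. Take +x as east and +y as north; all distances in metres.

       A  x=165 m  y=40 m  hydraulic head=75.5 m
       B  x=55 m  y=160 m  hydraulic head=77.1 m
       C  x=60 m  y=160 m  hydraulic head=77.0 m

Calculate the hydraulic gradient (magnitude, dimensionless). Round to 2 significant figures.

0.021

Differences from A: to B (Δx, Δy, Δh) = (-110, 120, +1.6); to C = (-105, 120, +1.5).
Determinant of the coordinate differences = (-110)·120 − (-105)·120 = -600.
∂h/∂x = [(+1.6)·120 − (+1.5)·120] / -600 = -0.02000
∂h/∂y = [(-110)·(+1.5) − (-105)·(+1.6)] / -600 = -0.005000
|∇h| = √(-0.02000² + -0.005000²) = 0.02062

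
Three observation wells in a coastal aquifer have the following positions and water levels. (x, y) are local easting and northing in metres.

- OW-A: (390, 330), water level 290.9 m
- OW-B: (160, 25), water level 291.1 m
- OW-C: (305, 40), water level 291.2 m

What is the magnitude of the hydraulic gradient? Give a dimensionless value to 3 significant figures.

0.00152

Differences from OW-A: to OW-B (Δx, Δy, Δh) = (-230, -305, +0.2); to OW-C = (-85, -290, +0.3).
Solve a·Δx + b·Δy = Δh: det = (-230)·(-290) − (-85)·(-305) = 40775.
∂h/∂x = [(+0.2)·(-290) − (+0.3)·(-305)] / 40775 = +0.0008216
∂h/∂y = [(-230)·(+0.3) − (-85)·(+0.2)] / 40775 = -0.001275
|∇h| = √(0.0008216² + -0.001275²) = 0.001517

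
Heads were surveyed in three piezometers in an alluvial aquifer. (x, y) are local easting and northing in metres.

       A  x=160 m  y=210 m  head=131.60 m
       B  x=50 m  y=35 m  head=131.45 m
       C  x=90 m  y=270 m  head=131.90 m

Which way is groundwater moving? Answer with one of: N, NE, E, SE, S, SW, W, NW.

SE

Taking A as reference: B−A = (-110, -175, -0.15); C−A = (-70, 60, +0.30).
Solve a·Δx + b·Δy = Δh: det = (-110)·60 − (-70)·(-175) = -18850.
∂h/∂x = [(-0.15)·60 − (+0.30)·(-175)] / -18850 = -0.002308
∂h/∂y = [(-110)·(+0.30) − (-70)·(-0.15)] / -18850 = +0.002308
Flow = −∇h = (+0.002308 east, -0.002308 north), which points southeast.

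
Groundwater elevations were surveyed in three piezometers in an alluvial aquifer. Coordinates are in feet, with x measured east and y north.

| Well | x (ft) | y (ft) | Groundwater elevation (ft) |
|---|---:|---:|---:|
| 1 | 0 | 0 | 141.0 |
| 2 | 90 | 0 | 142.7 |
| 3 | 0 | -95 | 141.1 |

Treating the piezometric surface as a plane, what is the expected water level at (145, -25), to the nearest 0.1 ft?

∂h/∂x = (142.7 − 141.0) / (90 − 0) = +0.01889
∂h/∂y = (141.1 − 141.0) / (-95 − 0) = -0.001053
h(145, -25) = 141.0 + (+0.01889)·(145) + (-0.001053)·(-25) = 141.0 +2.739 +0.026 = 143.765 ft.

143.8 ft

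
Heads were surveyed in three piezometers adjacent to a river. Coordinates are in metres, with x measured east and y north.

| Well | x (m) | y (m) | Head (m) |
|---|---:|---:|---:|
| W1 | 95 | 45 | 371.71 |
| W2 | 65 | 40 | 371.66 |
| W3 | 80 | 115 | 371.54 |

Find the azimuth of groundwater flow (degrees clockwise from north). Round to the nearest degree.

315°

Differences from W1: to W2 (Δx, Δy, Δh) = (-30, -5, -0.05); to W3 = (-15, 70, -0.17).
Determinant of the coordinate differences = (-30)·70 − (-15)·(-5) = -2175.
∂h/∂x = [(-0.05)·70 − (-0.17)·(-5)] / -2175 = +0.002000
∂h/∂y = [(-30)·(-0.17) − (-15)·(-0.05)] / -2175 = -0.002000
Flow direction (−∇h) has components (-0.002000 E, +0.002000 N).
Azimuth = atan2(E, N) = atan2(-0.002000, +0.002000) = 315.0° ≈ 315°.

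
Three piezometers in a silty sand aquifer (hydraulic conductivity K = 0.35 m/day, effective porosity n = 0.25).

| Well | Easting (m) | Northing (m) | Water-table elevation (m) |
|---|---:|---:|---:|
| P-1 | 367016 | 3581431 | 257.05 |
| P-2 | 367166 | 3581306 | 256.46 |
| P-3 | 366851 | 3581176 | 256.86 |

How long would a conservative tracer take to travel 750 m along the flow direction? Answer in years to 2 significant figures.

480 years

With h = a·x + b·y + c and P-1 as origin, the differences give:
  150·a + (-125)·b = -0.59
  (-165)·a + (-255)·b = -0.19
Eliminate b (×(-255) and ×(-125), subtract): -58875·a = 126.700 → a = ∂h/∂x = -0.002152
Back-substitute: b = ∂h/∂y = +0.002138.
|∇h| = √(-0.002152² + 0.002138²) = 0.003034
Seepage velocity v = K·i/n = 0.35 × 0.003034 / 0.25 = 0.004248 m/day.
t = 750 / 0.004248 = 1.766e+05 days = 484 years.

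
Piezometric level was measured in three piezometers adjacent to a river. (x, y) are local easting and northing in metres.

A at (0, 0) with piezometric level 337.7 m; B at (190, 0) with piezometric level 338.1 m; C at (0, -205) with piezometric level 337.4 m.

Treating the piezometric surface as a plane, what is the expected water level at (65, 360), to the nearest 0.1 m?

∂h/∂x = (338.1 − 337.7) / (190 − 0) = +0.002105
∂h/∂y = (337.4 − 337.7) / (-205 − 0) = +0.001463
h(65, 360) = 337.7 + (+0.002105)·(65) + (+0.001463)·(360) = 337.7 +0.137 +0.527 = 338.364 m.

338.4 m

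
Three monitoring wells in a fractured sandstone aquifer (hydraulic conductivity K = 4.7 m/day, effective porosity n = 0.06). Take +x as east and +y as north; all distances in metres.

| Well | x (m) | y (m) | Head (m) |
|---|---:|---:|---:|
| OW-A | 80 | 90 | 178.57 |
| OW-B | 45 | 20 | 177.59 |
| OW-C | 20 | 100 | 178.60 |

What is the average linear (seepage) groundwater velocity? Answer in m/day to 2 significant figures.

1.0 m/day

Differences from OW-A: to OW-B (Δx, Δy, Δh) = (-35, -70, -0.98); to OW-C = (-60, 10, +0.03).
Solve a·Δx + b·Δy = Δh: det = (-35)·10 − (-60)·(-70) = -4550.
∂h/∂x = [(-0.98)·10 − (+0.03)·(-70)] / -4550 = +0.001692
∂h/∂y = [(-35)·(+0.03) − (-60)·(-0.98)] / -4550 = +0.01315
|∇h| = √(0.001692² + 0.01315²) = 0.01326
Seepage velocity v = K·i/n = 4.7 × 0.01326 / 0.06 = 1.039 m/day.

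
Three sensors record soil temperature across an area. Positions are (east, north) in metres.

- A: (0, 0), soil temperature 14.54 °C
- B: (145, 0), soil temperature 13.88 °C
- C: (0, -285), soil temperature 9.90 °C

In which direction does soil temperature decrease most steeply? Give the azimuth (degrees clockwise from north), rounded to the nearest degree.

164°

∂T/∂x = (13.88 − 14.54) / (145 − 0) = -0.004552
∂T/∂y = (9.90 − 14.54) / (-285 − 0) = +0.01628
Steepest decrease is along −∇f: components (+0.004552 E, -0.01628 N).
Azimuth = atan2(+0.004552, -0.01628) = 164.4° ≈ 164°.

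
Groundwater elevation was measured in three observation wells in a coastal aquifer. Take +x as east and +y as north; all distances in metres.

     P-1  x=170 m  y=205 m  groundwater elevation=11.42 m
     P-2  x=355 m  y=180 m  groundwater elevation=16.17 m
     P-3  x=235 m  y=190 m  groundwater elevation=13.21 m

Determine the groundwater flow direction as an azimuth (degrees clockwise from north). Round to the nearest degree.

310°

With h = a·x + b·y + c and P-1 as origin, the differences give:
  185·a + (-25)·b = +4.75
  65·a + (-15)·b = +1.79
Eliminate b (×(-15) and ×(-25), subtract): -1150·a = -26.500 → a = ∂h/∂x = +0.02304
Back-substitute: b = ∂h/∂y = -0.01948.
Flow direction (−∇h) has components (-0.02304 E, +0.01948 N).
Azimuth = atan2(E, N) = atan2(-0.02304, +0.01948) = 310.2° ≈ 310°.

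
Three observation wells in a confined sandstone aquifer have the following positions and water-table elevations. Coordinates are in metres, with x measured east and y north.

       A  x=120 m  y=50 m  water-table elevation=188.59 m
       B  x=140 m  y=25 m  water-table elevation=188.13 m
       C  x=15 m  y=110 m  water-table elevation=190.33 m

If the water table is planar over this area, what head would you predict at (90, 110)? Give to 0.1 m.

Taking A as reference: B−A = (20, -25, -0.46); C−A = (-105, 60, +1.74).
Solve a·Δx + b·Δy = Δh: det = 20·60 − (-105)·(-25) = -1425.
∂h/∂x = [(-0.46)·60 − (+1.74)·(-25)] / -1425 = -0.01116
∂h/∂y = [20·(+1.74) − (-105)·(-0.46)] / -1425 = +0.009474
h(90, 110) = 188.59 + (-0.01116)·(-30) + (+0.009474)·(60) = 188.59 +0.335 +0.568 = 189.493 m.

189.5 m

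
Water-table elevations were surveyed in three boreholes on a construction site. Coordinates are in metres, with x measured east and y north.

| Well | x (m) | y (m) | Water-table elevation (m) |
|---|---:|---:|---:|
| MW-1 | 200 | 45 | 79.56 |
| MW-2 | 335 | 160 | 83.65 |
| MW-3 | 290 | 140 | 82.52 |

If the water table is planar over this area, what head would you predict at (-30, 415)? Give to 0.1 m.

Differences from MW-1: to MW-2 (Δx, Δy, Δh) = (135, 115, +4.09); to MW-3 = (90, 95, +2.96).
Determinant of the coordinate differences = 135·95 − 90·115 = 2475.
∂h/∂x = [(+4.09)·95 − (+2.96)·115] / 2475 = +0.01945
∂h/∂y = [135·(+2.96) − 90·(+4.09)] / 2475 = +0.01273
h(-30, 415) = 79.56 + (+0.01945)·(-230) + (+0.01273)·(370) = 79.56 -4.475 +4.709 = 79.795 m.

79.8 m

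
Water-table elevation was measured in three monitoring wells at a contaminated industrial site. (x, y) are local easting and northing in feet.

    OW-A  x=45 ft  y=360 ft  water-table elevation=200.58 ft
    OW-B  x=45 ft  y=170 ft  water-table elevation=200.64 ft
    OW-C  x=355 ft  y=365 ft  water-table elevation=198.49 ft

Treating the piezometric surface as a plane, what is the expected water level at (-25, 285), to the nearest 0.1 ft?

201.1 ft

Differences from OW-A: to OW-B (Δx, Δy, Δh) = (0, -190, +0.06); to OW-C = (310, 5, -2.09).
Determinant of the coordinate differences = 0·5 − 310·(-190) = 58900.
∂h/∂x = [(+0.06)·5 − (-2.09)·(-190)] / 58900 = -0.006737
∂h/∂y = [0·(-2.09) − 310·(+0.06)] / 58900 = -0.0003158
h(-25, 285) = 200.58 + (-0.006737)·(-70) + (-0.0003158)·(-75) = 200.58 +0.472 +0.024 = 201.075 ft.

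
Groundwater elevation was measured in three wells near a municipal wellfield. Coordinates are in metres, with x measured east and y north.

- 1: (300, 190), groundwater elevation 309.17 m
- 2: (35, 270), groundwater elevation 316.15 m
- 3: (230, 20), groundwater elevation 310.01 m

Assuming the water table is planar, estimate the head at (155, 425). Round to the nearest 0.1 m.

Differences from 1: to 2 (Δx, Δy, Δh) = (-265, 80, +6.98); to 3 = (-70, -170, +0.84).
Solve a·Δx + b·Δy = Δh: det = (-265)·(-170) − (-70)·80 = 50650.
∂h/∂x = [(+6.98)·(-170) − (+0.84)·80] / 50650 = -0.02475
∂h/∂y = [(-265)·(+0.84) − (-70)·(+6.98)] / 50650 = +0.005252
h(155, 425) = 309.17 + (-0.02475)·(-145) + (+0.005252)·(235) = 309.17 +3.589 +1.234 = 313.994 m.

314.0 m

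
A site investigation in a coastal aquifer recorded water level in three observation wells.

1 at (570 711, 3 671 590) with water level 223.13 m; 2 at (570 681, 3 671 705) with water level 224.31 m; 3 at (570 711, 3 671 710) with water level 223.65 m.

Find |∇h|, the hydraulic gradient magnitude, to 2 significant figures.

Differences from 1: to 2 (Δx, Δy, Δh) = (-30, 115, +1.18); to 3 = (0, 120, +0.52).
Determinant of the coordinate differences = (-30)·120 − 0·115 = -3600.
∂h/∂x = [(+1.18)·120 − (+0.52)·115] / -3600 = -0.02272
∂h/∂y = [(-30)·(+0.52) − 0·(+1.18)] / -3600 = +0.004333
|∇h| = √(-0.02272² + 0.004333²) = 0.02313

0.023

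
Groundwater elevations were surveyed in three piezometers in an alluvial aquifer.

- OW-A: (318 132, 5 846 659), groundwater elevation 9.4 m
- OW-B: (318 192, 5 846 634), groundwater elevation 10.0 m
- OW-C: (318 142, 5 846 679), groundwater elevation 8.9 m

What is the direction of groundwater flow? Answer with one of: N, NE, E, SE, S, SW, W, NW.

N

Taking OW-A as reference: OW-B−OW-A = (60, -25, +0.6); OW-C−OW-A = (10, 20, -0.5).
Determinant of the coordinate differences = 60·20 − 10·(-25) = 1450.
∂h/∂x = [(+0.6)·20 − (-0.5)·(-25)] / 1450 = -0.0003448
∂h/∂y = [60·(-0.5) − 10·(+0.6)] / 1450 = -0.02483
Flow = −∇h = (+0.0003448 east, +0.02483 north), which points north.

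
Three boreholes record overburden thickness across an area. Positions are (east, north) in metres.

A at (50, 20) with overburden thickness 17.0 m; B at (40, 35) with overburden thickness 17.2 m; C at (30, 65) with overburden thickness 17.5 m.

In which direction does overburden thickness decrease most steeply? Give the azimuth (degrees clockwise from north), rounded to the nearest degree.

124°

Differences from A: to B (Δx, Δy, Δh) = (-10, 15, +0.2); to C = (-20, 45, +0.5).
Determinant of the coordinate differences = (-10)·45 − (-20)·15 = -150.
∂d/∂x = [(+0.2)·45 − (+0.5)·15] / -150 = -0.010000
∂d/∂y = [(-10)·(+0.5) − (-20)·(+0.2)] / -150 = +0.006667
Steepest decrease is along −∇f: components (+0.010000 E, -0.006667 N).
Azimuth = atan2(+0.010000, -0.006667) = 123.7° ≈ 124°.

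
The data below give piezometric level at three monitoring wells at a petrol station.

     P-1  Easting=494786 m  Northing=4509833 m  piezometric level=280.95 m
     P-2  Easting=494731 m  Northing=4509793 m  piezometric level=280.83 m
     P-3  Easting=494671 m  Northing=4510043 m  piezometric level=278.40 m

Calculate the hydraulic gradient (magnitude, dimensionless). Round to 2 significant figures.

0.011

Three-point gradient (reference P-1): Δ to P-2 = (-55, -40, -0.12), Δ to P-3 = (-115, 210, -2.55).
∂h/∂x = +0.007876, ∂h/∂y = -0.007830 (det = -16150).
|∇h| = √(0.007876² + -0.007830²) = 0.01111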